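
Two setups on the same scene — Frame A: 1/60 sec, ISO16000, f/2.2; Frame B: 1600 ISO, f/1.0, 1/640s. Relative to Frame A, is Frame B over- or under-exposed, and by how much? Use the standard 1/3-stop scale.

Aperture: f/2.2 → f/2 → f/1.8 → f/1.6 → f/1.4 → f/1.2 → f/1.1 → f/1.0 — 2 1/3 stops wider (brighter).
Shutter speed: 1/60 → 1/80 → 1/100 → 1/125 → 1/160 → 1/200 → 1/250 → 1/320 → 1/400 → 1/500 → 1/640 — 3 1/3 stops shorter (darker).
ISO: 16000 → 12800 → 10000 → 8000 → 6400 → 5000 → 4000 → 3200 → 2500 → 2000 → 1600 — 3 1/3 stops dropped (darker).
Net: +2 1/3 −3 1/3 −3 1/3 = −4 1/3 stops.

4 1/3 stops darker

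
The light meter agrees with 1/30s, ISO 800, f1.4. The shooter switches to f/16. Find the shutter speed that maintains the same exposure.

Aperture: f/1.4 → f/2 → f/2.8 → f/4 → f/5.6 → f/8 → f/11 → f/16 — 7 stops stopped down (darker).
Need 7 stops brighter from the shutter speed: 1/30 → 1/15 → 1/8 → 1/4 → 1/2 → 1 → 2 → 4.

4 s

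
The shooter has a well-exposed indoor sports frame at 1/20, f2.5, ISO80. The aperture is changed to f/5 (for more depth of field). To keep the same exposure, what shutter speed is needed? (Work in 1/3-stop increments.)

1/5s

Aperture: f/2.5 → f/2.8 → f/3.2 → f/3.5 → f/4 → f/4.5 → f/5 — 2 stops stopped down (darker).
Need 2 stops brighter from the shutter speed: 1/20 → 1/15 → 1/13 → 1/10 → 1/8 → 1/6 → 1/5.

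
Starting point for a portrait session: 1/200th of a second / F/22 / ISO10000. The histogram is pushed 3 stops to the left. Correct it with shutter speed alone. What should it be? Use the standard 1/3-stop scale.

Underexposed by 3 stops → need 3 stops brighter.
Shutter speed: 1/200 → 1/160 → 1/125 → 1/100 → 1/80 → 1/60 → 1/50 → 1/40 → 1/30 → 1/25.

1/25s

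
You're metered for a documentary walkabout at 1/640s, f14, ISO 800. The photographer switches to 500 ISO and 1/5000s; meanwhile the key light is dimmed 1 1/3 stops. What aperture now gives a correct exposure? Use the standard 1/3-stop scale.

Scene light: 1 1/3 stops darker.
ISO: 800 → 640 → 500 — 2/3 stop lower (darker).
Shutter speed: 1/640 → 1/800 → 1/1000 → 1/1250 → 1/1600 → 1/2000 → 1/2500 → 1/3200 → 1/4000 → 1/5000 — 3 stops faster (darker).
Net so far: 5 stops darker. Aperture: f/14 → f/13 → f/11 → f/10 → f/9 → f/8 → f/7.1 → f/6.3 → f/5.6 → f/5 → f/4.5 → f/4 → f/3.5 → f/3.2 → f/2.8 → f/2.5.

f/2.5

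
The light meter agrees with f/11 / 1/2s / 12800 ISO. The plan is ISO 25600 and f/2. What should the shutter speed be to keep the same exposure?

ISO: 12800 → 25600 — 1 stop higher (brighter).
Aperture: f/11 → f/8 → f/5.6 → f/4 → f/2.8 → f/2 — 5 stops wider (brighter).
Net change so far: 6 stops brighter. Offset with the shutter speed: 1/2 → 1/4 → 1/8 → 1/15 → 1/30 → 1/60 → 1/125.

1/125s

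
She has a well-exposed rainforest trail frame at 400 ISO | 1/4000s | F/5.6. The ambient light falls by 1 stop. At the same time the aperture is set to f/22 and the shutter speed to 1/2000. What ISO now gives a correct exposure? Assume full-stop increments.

Scene light: 1 stop darker.
Aperture: f/5.6 → f/8 → f/11 → f/16 → f/22 — 4 stops smaller aperture (darker).
Shutter speed: 1/4000 → 1/2000 — 1 stop slower (brighter).
Net so far: 4 stops darker. ISO: 400 → 800 → 1600 → 3200 → 6400.

ISO 6400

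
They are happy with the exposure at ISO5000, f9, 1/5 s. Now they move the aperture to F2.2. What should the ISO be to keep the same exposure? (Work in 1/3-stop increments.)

ISO 320

Aperture: f/9 → f/8 → f/7.1 → f/6.3 → f/5.6 → f/5 → f/4.5 → f/4 → f/3.5 → f/3.2 → f/2.8 → f/2.5 → f/2.2 — 4 stops opened up (brighter).
Need 4 stops darker from the ISO: 5000 → 4000 → 3200 → 2500 → 2000 → 1600 → 1250 → 1000 → 800 → 640 → 500 → 400 → 320.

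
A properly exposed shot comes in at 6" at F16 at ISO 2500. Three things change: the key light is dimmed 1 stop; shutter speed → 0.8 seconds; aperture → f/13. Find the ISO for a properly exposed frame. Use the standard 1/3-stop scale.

Scene light: 1 stop darker.
Shutter speed: 6 → 5 → 4 → 3.2 → 2.5 → 2 → 1.6 → 1.3 → 1 → 0.8 — 3 stops shorter (darker).
Aperture: f/16 → f/14 → f/13 — 2/3 stop opened up (brighter).
Net so far: 3 1/3 stops darker. ISO: 2500 → 3200 → 4000 → 5000 → 6400 → 8000 → 10000 → 12800 → 16000 → 20000 → 25600.

ISO 25600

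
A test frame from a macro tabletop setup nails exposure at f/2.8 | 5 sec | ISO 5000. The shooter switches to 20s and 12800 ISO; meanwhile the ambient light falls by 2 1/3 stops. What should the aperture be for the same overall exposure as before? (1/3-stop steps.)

Scene light: 2 1/3 stops darker.
Shutter speed: 5 → 6 → 8 → 10 → 13 → 15 → 20 — 2 stops longer (brighter).
ISO: 5000 → 6400 → 8000 → 10000 → 12800 — 1 1/3 stops higher (brighter).
Net so far: 1 stop brighter. Aperture: f/2.8 → f/3.2 → f/3.5 → f/4.

f/4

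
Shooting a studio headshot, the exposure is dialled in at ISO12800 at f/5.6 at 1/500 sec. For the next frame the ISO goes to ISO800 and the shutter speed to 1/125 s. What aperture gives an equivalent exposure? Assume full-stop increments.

f/2.8

ISO: 12800 → 6400 → 3200 → 1600 → 800 — 4 stops lower (darker).
Shutter speed: 1/500 → 1/250 → 1/125 — 2 stops slower (brighter).
Net change so far: 2 stops darker. Offset with the aperture: f/5.6 → f/4 → f/2.8.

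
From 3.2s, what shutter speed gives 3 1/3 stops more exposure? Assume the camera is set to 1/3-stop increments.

30 s

Shutter speed: 3.2 → 4 → 5 → 6 → 8 → 10 → 13 → 15 → 20 → 25 → 30 — 3 1/3 stops longer (brighter).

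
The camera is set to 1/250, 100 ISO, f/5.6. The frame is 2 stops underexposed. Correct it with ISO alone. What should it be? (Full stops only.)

ISO 400

Underexposed by 2 stops → need 2 stops brighter.
ISO: 100 → 200 → 400.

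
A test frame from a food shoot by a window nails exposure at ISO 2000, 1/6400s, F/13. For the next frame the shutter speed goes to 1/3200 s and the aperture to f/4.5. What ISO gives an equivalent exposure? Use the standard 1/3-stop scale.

Shutter speed: 1/6400 → 1/5000 → 1/4000 → 1/3200 — 1 stop slower (brighter).
Aperture: f/13 → f/11 → f/10 → f/9 → f/8 → f/7.1 → f/6.3 → f/5.6 → f/5 → f/4.5 — 3 stops opened up (brighter).
Net change so far: 4 stops brighter. Offset with the ISO: 2000 → 1600 → 1250 → 1000 → 800 → 640 → 500 → 400 → 320 → 250 → 200 → 160 → 125.

ISO 125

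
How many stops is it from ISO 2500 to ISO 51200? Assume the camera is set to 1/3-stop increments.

2500 → 3200 → 4000 → 5000 → 6400 → 8000 → 10000 → 12800 → 16000 → 20000 → 25600 → 32000 → 40000 → 51200 — count the steps: 13 third-stops = 4 1/3 stops.

4 1/3 stops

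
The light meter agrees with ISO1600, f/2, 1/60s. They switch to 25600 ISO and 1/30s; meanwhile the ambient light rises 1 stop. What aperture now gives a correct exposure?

f/16

Scene light: 1 stop brighter.
ISO: 1600 → 3200 → 6400 → 12800 → 25600 — 4 stops higher (brighter).
Shutter speed: 1/60 → 1/30 — 1 stop longer (brighter).
Net so far: 6 stops brighter. Aperture: f/2 → f/2.8 → f/4 → f/5.6 → f/8 → f/11 → f/16.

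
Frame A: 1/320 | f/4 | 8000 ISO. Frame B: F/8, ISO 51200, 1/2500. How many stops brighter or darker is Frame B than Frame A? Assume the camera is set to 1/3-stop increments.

Aperture: f/4 → f/4.5 → f/5 → f/5.6 → f/6.3 → f/7.1 → f/8 — 2 stops stopped down (darker).
Shutter speed: 1/320 → 1/400 → 1/500 → 1/640 → 1/800 → 1/1000 → 1/1250 → 1/1600 → 1/2000 → 1/2500 — 3 stops shorter (darker).
ISO: 8000 → 10000 → 12800 → 16000 → 20000 → 25600 → 32000 → 40000 → 51200 — 2 2/3 stops raised (brighter).
Net: −2 −3 +2 2/3 = −2 1/3 stops.

2 1/3 stops darker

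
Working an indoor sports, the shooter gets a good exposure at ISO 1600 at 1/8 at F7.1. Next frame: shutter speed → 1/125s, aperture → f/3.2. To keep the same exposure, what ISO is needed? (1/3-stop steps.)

Shutter speed: 1/8 → 1/10 → 1/13 → 1/15 → 1/20 → 1/25 → 1/30 → 1/40 → 1/50 → 1/60 → 1/80 → 1/100 → 1/125 — 4 stops shorter (darker).
Aperture: f/7.1 → f/6.3 → f/5.6 → f/5 → f/4.5 → f/4 → f/3.5 → f/3.2 — 2 1/3 stops opened up (brighter).
Net change so far: 1 2/3 stops darker. Offset with the ISO: 1600 → 2000 → 2500 → 3200 → 4000 → 5000.

ISO 5000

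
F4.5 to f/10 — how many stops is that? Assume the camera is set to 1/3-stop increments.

2 1/3 stops

f/4.5 → f/5 → f/5.6 → f/6.3 → f/7.1 → f/8 → f/9 → f/10 — count the steps: 7 third-stops = 2 1/3 stops.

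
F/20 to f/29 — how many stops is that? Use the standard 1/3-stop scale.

f/20 → f/22 → f/25 → f/29 — count the steps: 3 third-stops = 1 stop.

1 stop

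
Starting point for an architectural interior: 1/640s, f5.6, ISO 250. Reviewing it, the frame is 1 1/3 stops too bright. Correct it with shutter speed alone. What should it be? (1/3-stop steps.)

1/1600s

Overexposed by 1 1/3 stops → need 1 1/3 stops darker.
Shutter speed: 1/640 → 1/800 → 1/1000 → 1/1250 → 1/1600.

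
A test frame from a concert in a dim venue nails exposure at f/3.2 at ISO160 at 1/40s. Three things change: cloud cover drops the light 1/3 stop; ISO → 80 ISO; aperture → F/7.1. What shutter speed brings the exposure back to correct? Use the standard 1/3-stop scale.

0.3 s

Scene light: 1/3 stop darker.
ISO: 160 → 125 → 100 → 80 — 1 stop lower (darker).
Aperture: f/3.2 → f/3.5 → f/4 → f/4.5 → f/5 → f/5.6 → f/6.3 → f/7.1 — 2 1/3 stops stopped down (darker).
Net so far: 3 2/3 stops darker. Shutter speed: 1/40 → 1/30 → 1/25 → 1/20 → 1/15 → 1/13 → 1/10 → 1/8 → 1/6 → 1/5 → 1/4 → 0.3.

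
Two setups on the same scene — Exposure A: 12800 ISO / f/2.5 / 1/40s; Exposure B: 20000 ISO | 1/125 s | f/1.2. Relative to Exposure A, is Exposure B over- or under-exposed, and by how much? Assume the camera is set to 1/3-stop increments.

Aperture: f/2.5 → f/2.2 → f/2 → f/1.8 → f/1.6 → f/1.4 → f/1.2 — 2 stops larger aperture (brighter).
Shutter speed: 1/40 → 1/50 → 1/60 → 1/80 → 1/100 → 1/125 — 1 2/3 stops faster (darker).
ISO: 12800 → 16000 → 20000 — 2/3 stop higher (brighter).
Net: +2 −1 2/3 +2/3 = +1 stop.

1 stop brighter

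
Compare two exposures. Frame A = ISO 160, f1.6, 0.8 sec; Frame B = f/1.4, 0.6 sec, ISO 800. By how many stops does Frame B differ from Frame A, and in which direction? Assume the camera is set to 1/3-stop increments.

2 1/3 stops brighter

Aperture: f/1.6 → f/1.4 — 1/3 stop larger aperture (brighter).
Shutter speed: 0.8 → 0.6 — 1/3 stop faster (darker).
ISO: 160 → 200 → 250 → 320 → 400 → 500 → 640 → 800 — 2 1/3 stops higher (brighter).
Net: +1/3 −1/3 +2 1/3 = +2 1/3 stops.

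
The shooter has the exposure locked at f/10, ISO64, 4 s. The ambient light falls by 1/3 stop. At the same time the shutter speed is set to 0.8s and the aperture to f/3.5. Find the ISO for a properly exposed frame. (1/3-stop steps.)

ISO 50

Scene light: 1/3 stop darker.
Shutter speed: 4 → 3.2 → 2.5 → 2 → 1.6 → 1.3 → 1 → 0.8 — 2 1/3 stops shorter (darker).
Aperture: f/10 → f/9 → f/8 → f/7.1 → f/6.3 → f/5.6 → f/5 → f/4.5 → f/4 → f/3.5 — 3 stops larger aperture (brighter).
Net so far: 1/3 stop brighter. ISO: 64 → 50.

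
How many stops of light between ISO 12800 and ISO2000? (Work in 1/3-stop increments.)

12800 → 10000 → 8000 → 6400 → 5000 → 4000 → 3200 → 2500 → 2000 — count the steps: 8 third-stops = 2 2/3 stops.

2 2/3 stops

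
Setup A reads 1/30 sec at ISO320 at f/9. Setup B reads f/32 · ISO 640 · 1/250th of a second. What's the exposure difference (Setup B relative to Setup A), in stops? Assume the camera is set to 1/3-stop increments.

5 2/3 stops darker

Aperture: f/9 → f/10 → f/11 → f/13 → f/14 → f/16 → f/18 → f/20 → f/22 → f/25 → f/29 → f/32 — 3 2/3 stops smaller aperture (darker).
Shutter speed: 1/30 → 1/40 → 1/50 → 1/60 → 1/80 → 1/100 → 1/125 → 1/160 → 1/200 → 1/250 — 3 stops shorter (darker).
ISO: 320 → 400 → 500 → 640 — 1 stop raised (brighter).
Net: −3 2/3 −3 +1 = −5 2/3 stops.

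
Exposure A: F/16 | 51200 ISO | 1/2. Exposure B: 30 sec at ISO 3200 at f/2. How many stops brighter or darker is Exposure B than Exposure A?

8 stops brighter

Aperture: f/16 → f/11 → f/8 → f/5.6 → f/4 → f/2.8 → f/2 — 6 stops wider (brighter).
Shutter speed: 1/2 → 1 → 2 → 4 → 8 → 15 → 30 — 6 stops longer (brighter).
ISO: 51200 → 25600 → 12800 → 6400 → 3200 — 4 stops lower (darker).
Net: +6 +6 −4 = +8 stops.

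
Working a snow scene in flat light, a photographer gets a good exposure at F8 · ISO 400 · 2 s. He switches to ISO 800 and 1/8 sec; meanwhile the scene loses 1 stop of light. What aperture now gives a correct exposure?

f/2

Scene light: 1 stop darker.
ISO: 400 → 800 — 1 stop higher (brighter).
Shutter speed: 2 → 1 → 1/2 → 1/4 → 1/8 — 4 stops faster (darker).
Net so far: 4 stops darker. Aperture: f/8 → f/5.6 → f/4 → f/2.8 → f/2.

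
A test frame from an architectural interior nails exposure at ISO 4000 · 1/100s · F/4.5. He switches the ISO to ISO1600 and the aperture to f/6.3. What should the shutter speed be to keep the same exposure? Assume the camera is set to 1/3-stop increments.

1/20s

ISO: 4000 → 3200 → 2500 → 2000 → 1600 — 1 1/3 stops lower (darker).
Aperture: f/4.5 → f/5 → f/5.6 → f/6.3 — 1 stop smaller aperture (darker).
Net change so far: 2 1/3 stops darker. Offset with the shutter speed: 1/100 → 1/80 → 1/60 → 1/50 → 1/40 → 1/30 → 1/25 → 1/20.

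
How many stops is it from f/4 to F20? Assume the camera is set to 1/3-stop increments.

f/4 → f/4.5 → f/5 → f/5.6 → f/6.3 → f/7.1 → f/8 → f/9 → f/10 → f/11 → f/13 → f/14 → f/16 → f/18 → f/20 — count the steps: 14 third-stops = 4 2/3 stops.

4 2/3 stops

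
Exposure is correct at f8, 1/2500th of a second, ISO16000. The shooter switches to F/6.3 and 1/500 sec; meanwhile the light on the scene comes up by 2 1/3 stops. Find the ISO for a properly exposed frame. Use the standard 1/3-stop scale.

ISO 400

Scene light: 2 1/3 stops brighter.
Aperture: f/8 → f/7.1 → f/6.3 — 2/3 stop wider (brighter).
Shutter speed: 1/2500 → 1/2000 → 1/1600 → 1/1250 → 1/1000 → 1/800 → 1/640 → 1/500 — 2 1/3 stops slower (brighter).
Net so far: 5 1/3 stops brighter. ISO: 16000 → 12800 → 10000 → 8000 → 6400 → 5000 → 4000 → 3200 → 2500 → 2000 → 1600 → 1250 → 1000 → 800 → 640 → 500 → 400.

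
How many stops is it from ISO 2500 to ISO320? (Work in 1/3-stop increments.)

3 stops

2500 → 2000 → 1600 → 1250 → 1000 → 800 → 640 → 500 → 400 → 320 — count the steps: 9 third-stops = 3 stops.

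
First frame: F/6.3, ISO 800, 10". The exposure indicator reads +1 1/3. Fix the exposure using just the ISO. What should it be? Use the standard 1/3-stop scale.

ISO 320

Overexposed by 1 1/3 stops → need 1 1/3 stops darker.
ISO: 800 → 640 → 500 → 400 → 320.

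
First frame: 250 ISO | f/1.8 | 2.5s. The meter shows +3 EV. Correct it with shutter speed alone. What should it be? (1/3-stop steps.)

0.3 s

Overexposed by 3 stops → need 3 stops darker.
Shutter speed: 2.5 → 2 → 1.6 → 1.3 → 1 → 0.8 → 0.6 → 0.5 → 0.4 → 0.3.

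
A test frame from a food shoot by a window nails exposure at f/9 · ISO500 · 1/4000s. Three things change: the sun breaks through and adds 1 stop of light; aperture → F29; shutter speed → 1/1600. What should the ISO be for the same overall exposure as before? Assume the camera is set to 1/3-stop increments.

ISO 1000

Scene light: 1 stop brighter.
Aperture: f/9 → f/10 → f/11 → f/13 → f/14 → f/16 → f/18 → f/20 → f/22 → f/25 → f/29 — 3 1/3 stops smaller aperture (darker).
Shutter speed: 1/4000 → 1/3200 → 1/2500 → 1/2000 → 1/1600 — 1 1/3 stops slower (brighter).
Net so far: 1 stop darker. ISO: 500 → 640 → 800 → 1000.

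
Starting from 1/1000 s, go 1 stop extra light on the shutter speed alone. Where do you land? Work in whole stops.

1/500s

Shutter speed: 1/1000 → 1/500 — 1 stop longer (brighter).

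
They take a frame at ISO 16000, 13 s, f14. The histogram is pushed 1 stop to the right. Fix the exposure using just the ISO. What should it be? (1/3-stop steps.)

ISO 8000

Overexposed by 1 stop → need 1 stop darker.
ISO: 16000 → 12800 → 10000 → 8000.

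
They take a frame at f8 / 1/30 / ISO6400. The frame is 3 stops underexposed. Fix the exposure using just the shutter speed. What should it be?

1/4s

Underexposed by 3 stops → need 3 stops brighter.
Shutter speed: 1/30 → 1/15 → 1/8 → 1/4.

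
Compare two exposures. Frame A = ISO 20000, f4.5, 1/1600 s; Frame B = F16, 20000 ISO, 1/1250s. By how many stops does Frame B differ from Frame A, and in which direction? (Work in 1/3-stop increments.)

3 1/3 stops darker

Aperture: f/4.5 → f/5 → f/5.6 → f/6.3 → f/7.1 → f/8 → f/9 → f/10 → f/11 → f/13 → f/14 → f/16 — 3 2/3 stops smaller aperture (darker).
Shutter speed: 1/1600 → 1/1250 — 1/3 stop slower (brighter).
ISO: unchanged.
Net: −3 2/3 +1/3 = −3 1/3 stops.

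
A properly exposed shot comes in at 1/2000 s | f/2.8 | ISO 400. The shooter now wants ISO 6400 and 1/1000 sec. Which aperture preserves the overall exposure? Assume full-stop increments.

f/16

ISO: 400 → 800 → 1600 → 3200 → 6400 — 4 stops raised (brighter).
Shutter speed: 1/2000 → 1/1000 — 1 stop longer (brighter).
Net change so far: 5 stops brighter. Offset with the aperture: f/2.8 → f/4 → f/5.6 → f/8 → f/11 → f/16.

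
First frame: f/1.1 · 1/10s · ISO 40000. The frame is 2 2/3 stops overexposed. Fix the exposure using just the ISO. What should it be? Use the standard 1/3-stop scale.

Overexposed by 2 2/3 stops → need 2 2/3 stops darker.
ISO: 40000 → 32000 → 25600 → 20000 → 16000 → 12800 → 10000 → 8000 → 6400.

ISO 6400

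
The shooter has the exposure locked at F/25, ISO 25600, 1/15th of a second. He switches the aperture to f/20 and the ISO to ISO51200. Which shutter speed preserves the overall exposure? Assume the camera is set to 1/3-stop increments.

Aperture: f/25 → f/22 → f/20 — 2/3 stop opened up (brighter).
ISO: 25600 → 32000 → 40000 → 51200 — 1 stop raised (brighter).
Net change so far: 1 2/3 stops brighter. Offset with the shutter speed: 1/15 → 1/20 → 1/25 → 1/30 → 1/40 → 1/50.

1/50s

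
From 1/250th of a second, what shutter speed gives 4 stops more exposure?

Shutter speed: 1/250 → 1/125 → 1/60 → 1/30 → 1/15 — 4 stops longer (brighter).

1/15s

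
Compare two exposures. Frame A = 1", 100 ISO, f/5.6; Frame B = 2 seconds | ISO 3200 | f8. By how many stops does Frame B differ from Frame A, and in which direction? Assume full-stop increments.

5 stops brighter

Aperture: f/5.6 → f/8 — 1 stop smaller aperture (darker).
Shutter speed: 1 → 2 — 1 stop slower (brighter).
ISO: 100 → 200 → 400 → 800 → 1600 → 3200 — 5 stops higher (brighter).
Net: −1 +1 +5 = +5 stops.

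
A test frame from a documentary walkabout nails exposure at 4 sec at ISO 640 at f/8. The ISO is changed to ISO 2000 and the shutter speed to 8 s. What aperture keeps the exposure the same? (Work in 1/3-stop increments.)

ISO: 640 → 800 → 1000 → 1250 → 1600 → 2000 — 1 2/3 stops higher (brighter).
Shutter speed: 4 → 5 → 6 → 8 — 1 stop slower (brighter).
Net change so far: 2 2/3 stops brighter. Offset with the aperture: f/8 → f/9 → f/10 → f/11 → f/13 → f/14 → f/16 → f/18 → f/20.

f/20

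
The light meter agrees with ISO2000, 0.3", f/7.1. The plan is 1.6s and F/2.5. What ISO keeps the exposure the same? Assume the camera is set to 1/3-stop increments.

Shutter speed: 0.3 → 0.4 → 0.5 → 0.6 → 0.8 → 1 → 1.3 → 1.6 — 2 1/3 stops longer (brighter).
Aperture: f/7.1 → f/6.3 → f/5.6 → f/5 → f/4.5 → f/4 → f/3.5 → f/3.2 → f/2.8 → f/2.5 — 3 stops larger aperture (brighter).
Net change so far: 5 1/3 stops brighter. Offset with the ISO: 2000 → 1600 → 1250 → 1000 → 800 → 640 → 500 → 400 → 320 → 250 → 200 → 160 → 125 → 100 → 80 → 64 → 50.

ISO 50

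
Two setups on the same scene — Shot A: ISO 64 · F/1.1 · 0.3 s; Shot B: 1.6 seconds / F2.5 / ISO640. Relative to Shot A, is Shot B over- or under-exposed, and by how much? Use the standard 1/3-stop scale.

3 1/3 stops brighter

Aperture: f/1.1 → f/1.2 → f/1.4 → f/1.6 → f/1.8 → f/2 → f/2.2 → f/2.5 — 2 1/3 stops smaller aperture (darker).
Shutter speed: 0.3 → 0.4 → 0.5 → 0.6 → 0.8 → 1 → 1.3 → 1.6 — 2 1/3 stops longer (brighter).
ISO: 64 → 80 → 100 → 125 → 160 → 200 → 250 → 320 → 400 → 500 → 640 — 3 1/3 stops raised (brighter).
Net: −2 1/3 +2 1/3 +3 1/3 = +3 1/3 stops.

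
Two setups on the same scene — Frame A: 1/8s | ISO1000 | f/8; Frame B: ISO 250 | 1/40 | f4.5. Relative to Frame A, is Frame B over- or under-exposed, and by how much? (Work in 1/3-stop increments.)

Aperture: f/8 → f/7.1 → f/6.3 → f/5.6 → f/5 → f/4.5 — 1 2/3 stops wider (brighter).
Shutter speed: 1/8 → 1/10 → 1/13 → 1/15 → 1/20 → 1/25 → 1/30 → 1/40 — 2 1/3 stops shorter (darker).
ISO: 1000 → 800 → 640 → 500 → 400 → 320 → 250 — 2 stops dropped (darker).
Net: +1 2/3 −2 1/3 −2 = −2 2/3 stops.

2 2/3 stops darker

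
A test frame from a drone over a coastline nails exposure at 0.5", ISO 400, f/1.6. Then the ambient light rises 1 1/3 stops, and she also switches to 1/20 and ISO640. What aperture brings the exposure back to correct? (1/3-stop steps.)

f/1.0

Scene light: 1 1/3 stops brighter.
Shutter speed: 0.5 → 0.4 → 0.3 → 1/4 → 1/5 → 1/6 → 1/8 → 1/10 → 1/13 → 1/15 → 1/20 — 3 1/3 stops shorter (darker).
ISO: 400 → 500 → 640 — 2/3 stop higher (brighter).
Net so far: 1 1/3 stops darker. Aperture: f/1.6 → f/1.4 → f/1.2 → f/1.1 → f/1.0.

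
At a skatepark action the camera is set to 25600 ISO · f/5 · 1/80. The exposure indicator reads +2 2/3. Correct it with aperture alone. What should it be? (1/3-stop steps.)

Overexposed by 2 2/3 stops → need 2 2/3 stops darker.
Aperture: f/5 → f/5.6 → f/6.3 → f/7.1 → f/8 → f/9 → f/10 → f/11 → f/13.

f/13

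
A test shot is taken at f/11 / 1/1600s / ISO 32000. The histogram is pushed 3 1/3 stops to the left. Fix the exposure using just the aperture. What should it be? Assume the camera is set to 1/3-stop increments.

Underexposed by 3 1/3 stops → need 3 1/3 stops brighter.
Aperture: f/11 → f/10 → f/9 → f/8 → f/7.1 → f/6.3 → f/5.6 → f/5 → f/4.5 → f/4 → f/3.5.

f/3.5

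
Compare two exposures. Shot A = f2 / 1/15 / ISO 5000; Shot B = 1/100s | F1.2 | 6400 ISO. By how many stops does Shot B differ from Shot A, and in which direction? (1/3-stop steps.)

1 stop darker

Aperture: f/2 → f/1.8 → f/1.6 → f/1.4 → f/1.2 — 1 1/3 stops wider (brighter).
Shutter speed: 1/15 → 1/20 → 1/25 → 1/30 → 1/40 → 1/50 → 1/60 → 1/80 → 1/100 — 2 2/3 stops shorter (darker).
ISO: 5000 → 6400 — 1/3 stop raised (brighter).
Net: +1 1/3 −2 2/3 +1/3 = −1 stop.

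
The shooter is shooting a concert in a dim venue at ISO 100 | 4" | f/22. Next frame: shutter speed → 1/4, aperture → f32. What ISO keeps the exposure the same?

Shutter speed: 4 → 2 → 1 → 1/2 → 1/4 — 4 stops shorter (darker).
Aperture: f/22 → f/32 — 1 stop narrower (darker).
Net change so far: 5 stops darker. Offset with the ISO: 100 → 200 → 400 → 800 → 1600 → 3200.

ISO 3200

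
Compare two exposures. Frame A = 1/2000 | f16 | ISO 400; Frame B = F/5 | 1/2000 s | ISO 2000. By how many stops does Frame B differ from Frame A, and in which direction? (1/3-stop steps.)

Aperture: f/16 → f/14 → f/13 → f/11 → f/10 → f/9 → f/8 → f/7.1 → f/6.3 → f/5.6 → f/5 — 3 1/3 stops opened up (brighter).
Shutter speed: unchanged.
ISO: 400 → 500 → 640 → 800 → 1000 → 1250 → 1600 → 2000 — 2 1/3 stops higher (brighter).
Net: +3 1/3 +2 1/3 = +5 2/3 stops.

5 2/3 stops brighter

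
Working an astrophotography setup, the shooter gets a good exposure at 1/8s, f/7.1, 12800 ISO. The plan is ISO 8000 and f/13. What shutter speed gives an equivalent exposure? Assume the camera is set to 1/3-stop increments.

0.6 s

ISO: 12800 → 10000 → 8000 — 2/3 stop dropped (darker).
Aperture: f/7.1 → f/8 → f/9 → f/10 → f/11 → f/13 — 1 2/3 stops narrower (darker).
Net change so far: 2 1/3 stops darker. Offset with the shutter speed: 1/8 → 1/6 → 1/5 → 1/4 → 0.3 → 0.4 → 0.5 → 0.6.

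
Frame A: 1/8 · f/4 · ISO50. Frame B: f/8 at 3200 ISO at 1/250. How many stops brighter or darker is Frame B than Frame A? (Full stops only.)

1 stop darker

Aperture: f/4 → f/5.6 → f/8 — 2 stops stopped down (darker).
Shutter speed: 1/8 → 1/15 → 1/30 → 1/60 → 1/125 → 1/250 — 5 stops shorter (darker).
ISO: 50 → 100 → 200 → 400 → 800 → 1600 → 3200 — 6 stops raised (brighter).
Net: −2 −5 +6 = −1 stop.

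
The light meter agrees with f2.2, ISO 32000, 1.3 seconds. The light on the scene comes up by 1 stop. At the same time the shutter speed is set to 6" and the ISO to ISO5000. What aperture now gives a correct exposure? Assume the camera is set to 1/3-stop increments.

Scene light: 1 stop brighter.
Shutter speed: 1.3 → 1.6 → 2 → 2.5 → 3.2 → 4 → 5 → 6 — 2 1/3 stops longer (brighter).
ISO: 32000 → 25600 → 20000 → 16000 → 12800 → 10000 → 8000 → 6400 → 5000 — 2 2/3 stops lower (darker).
Net so far: 2/3 stop brighter. Aperture: f/2.2 → f/2.5 → f/2.8.

f/2.8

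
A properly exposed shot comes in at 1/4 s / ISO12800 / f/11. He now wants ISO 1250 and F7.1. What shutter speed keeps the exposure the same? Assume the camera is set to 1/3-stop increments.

ISO: 12800 → 10000 → 8000 → 6400 → 5000 → 4000 → 3200 → 2500 → 2000 → 1600 → 1250 — 3 1/3 stops dropped (darker).
Aperture: f/11 → f/10 → f/9 → f/8 → f/7.1 — 1 1/3 stops wider (brighter).
Net change so far: 2 stops darker. Offset with the shutter speed: 1/4 → 0.3 → 0.4 → 0.5 → 0.6 → 0.8 → 1.

1 s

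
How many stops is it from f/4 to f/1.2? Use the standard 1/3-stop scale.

3 1/3 stops

f/4 → f/3.5 → f/3.2 → f/2.8 → f/2.5 → f/2.2 → f/2 → f/1.8 → f/1.6 → f/1.4 → f/1.2 — count the steps: 10 third-stops = 3 1/3 stops.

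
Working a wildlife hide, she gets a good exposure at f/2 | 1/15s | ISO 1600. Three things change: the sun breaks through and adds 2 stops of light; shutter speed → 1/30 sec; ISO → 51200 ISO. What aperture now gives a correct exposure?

f/16

Scene light: 2 stops brighter.
Shutter speed: 1/15 → 1/30 — 1 stop faster (darker).
ISO: 1600 → 3200 → 6400 → 12800 → 25600 → 51200 — 5 stops higher (brighter).
Net so far: 6 stops brighter. Aperture: f/2 → f/2.8 → f/4 → f/5.6 → f/8 → f/11 → f/16.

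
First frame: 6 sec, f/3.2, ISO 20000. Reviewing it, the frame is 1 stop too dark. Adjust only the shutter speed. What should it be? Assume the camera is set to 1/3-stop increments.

13 s

Underexposed by 1 stop → need 1 stop brighter.
Shutter speed: 6 → 8 → 10 → 13.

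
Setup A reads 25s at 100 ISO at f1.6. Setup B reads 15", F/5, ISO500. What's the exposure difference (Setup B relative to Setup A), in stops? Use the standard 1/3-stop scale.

1 2/3 stops darker

Aperture: f/1.6 → f/1.8 → f/2 → f/2.2 → f/2.5 → f/2.8 → f/3.2 → f/3.5 → f/4 → f/4.5 → f/5 — 3 1/3 stops smaller aperture (darker).
Shutter speed: 25 → 20 → 15 — 2/3 stop faster (darker).
ISO: 100 → 125 → 160 → 200 → 250 → 320 → 400 → 500 — 2 1/3 stops raised (brighter).
Net: −3 1/3 −2/3 +2 1/3 = −1 2/3 stops.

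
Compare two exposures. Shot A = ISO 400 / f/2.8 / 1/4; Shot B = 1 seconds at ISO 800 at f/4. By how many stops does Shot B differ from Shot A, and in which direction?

2 stops brighter

Aperture: f/2.8 → f/4 — 1 stop smaller aperture (darker).
Shutter speed: 1/4 → 1/2 → 1 — 2 stops longer (brighter).
ISO: 400 → 800 — 1 stop higher (brighter).
Net: −1 +2 +1 = +2 stops.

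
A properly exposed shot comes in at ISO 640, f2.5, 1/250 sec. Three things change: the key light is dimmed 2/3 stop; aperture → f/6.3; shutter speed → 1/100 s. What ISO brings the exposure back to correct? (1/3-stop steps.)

Scene light: 2/3 stop darker.
Aperture: f/2.5 → f/2.8 → f/3.2 → f/3.5 → f/4 → f/4.5 → f/5 → f/5.6 → f/6.3 — 2 2/3 stops stopped down (darker).
Shutter speed: 1/250 → 1/200 → 1/160 → 1/125 → 1/100 — 1 1/3 stops longer (brighter).
Net so far: 2 stops darker. ISO: 640 → 800 → 1000 → 1250 → 1600 → 2000 → 2500.

ISO 2500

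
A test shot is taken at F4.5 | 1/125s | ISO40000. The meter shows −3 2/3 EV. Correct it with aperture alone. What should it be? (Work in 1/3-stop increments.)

f/1.2

Underexposed by 3 2/3 stops → need 3 2/3 stops brighter.
Aperture: f/4.5 → f/4 → f/3.5 → f/3.2 → f/2.8 → f/2.5 → f/2.2 → f/2 → f/1.8 → f/1.6 → f/1.4 → f/1.2.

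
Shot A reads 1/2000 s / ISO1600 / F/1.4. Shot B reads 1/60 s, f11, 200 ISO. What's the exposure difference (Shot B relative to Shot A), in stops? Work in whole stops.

4 stops darker

Aperture: f/1.4 → f/2 → f/2.8 → f/4 → f/5.6 → f/8 → f/11 — 6 stops stopped down (darker).
Shutter speed: 1/2000 → 1/1000 → 1/500 → 1/250 → 1/125 → 1/60 — 5 stops slower (brighter).
ISO: 1600 → 800 → 400 → 200 — 3 stops lower (darker).
Net: −6 +5 −3 = −4 stops.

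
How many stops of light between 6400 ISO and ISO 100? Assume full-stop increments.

6400 → 3200 → 1600 → 800 → 400 → 200 → 100 — count the steps: 6 stops.

6 stops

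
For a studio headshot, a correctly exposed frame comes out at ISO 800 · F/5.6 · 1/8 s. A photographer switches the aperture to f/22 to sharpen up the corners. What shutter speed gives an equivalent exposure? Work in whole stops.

2 s

Aperture: f/5.6 → f/8 → f/11 → f/16 → f/22 — 4 stops stopped down (darker).
Need 4 stops brighter from the shutter speed: 1/8 → 1/4 → 1/2 → 1 → 2.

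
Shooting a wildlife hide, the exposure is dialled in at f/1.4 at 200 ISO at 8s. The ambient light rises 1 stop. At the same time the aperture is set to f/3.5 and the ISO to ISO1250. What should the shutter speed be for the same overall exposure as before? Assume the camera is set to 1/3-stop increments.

4 s

Scene light: 1 stop brighter.
Aperture: f/1.4 → f/1.6 → f/1.8 → f/2 → f/2.2 → f/2.5 → f/2.8 → f/3.2 → f/3.5 — 2 2/3 stops narrower (darker).
ISO: 200 → 250 → 320 → 400 → 500 → 640 → 800 → 1000 → 1250 — 2 2/3 stops higher (brighter).
Net so far: 1 stop brighter. Shutter speed: 8 → 6 → 5 → 4.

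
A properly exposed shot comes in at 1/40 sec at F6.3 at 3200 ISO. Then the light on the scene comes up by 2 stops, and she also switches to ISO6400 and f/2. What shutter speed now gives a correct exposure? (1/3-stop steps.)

1/3200s

Scene light: 2 stops brighter.
ISO: 3200 → 4000 → 5000 → 6400 — 1 stop higher (brighter).
Aperture: f/6.3 → f/5.6 → f/5 → f/4.5 → f/4 → f/3.5 → f/3.2 → f/2.8 → f/2.5 → f/2.2 → f/2 — 3 1/3 stops larger aperture (brighter).
Net so far: 6 1/3 stops brighter. Shutter speed: 1/40 → 1/50 → 1/60 → 1/80 → 1/100 → 1/125 → 1/160 → 1/200 → 1/250 → 1/320 → 1/400 → 1/500 → 1/640 → 1/800 → 1/1000 → 1/1250 → 1/1600 → 1/2000 → 1/2500 → 1/3200.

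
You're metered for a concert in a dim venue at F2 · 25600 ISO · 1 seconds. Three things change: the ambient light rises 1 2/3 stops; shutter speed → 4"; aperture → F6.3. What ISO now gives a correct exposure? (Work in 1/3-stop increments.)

Scene light: 1 2/3 stops brighter.
Shutter speed: 1 → 1.3 → 1.6 → 2 → 2.5 → 3.2 → 4 — 2 stops slower (brighter).
Aperture: f/2 → f/2.2 → f/2.5 → f/2.8 → f/3.2 → f/3.5 → f/4 → f/4.5 → f/5 → f/5.6 → f/6.3 — 3 1/3 stops narrower (darker).
Net so far: 1/3 stop brighter. ISO: 25600 → 20000.

ISO 20000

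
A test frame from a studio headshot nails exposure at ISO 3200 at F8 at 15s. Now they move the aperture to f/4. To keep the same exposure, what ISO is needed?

Aperture: f/8 → f/5.6 → f/4 — 2 stops wider (brighter).
Need 2 stops darker from the ISO: 3200 → 1600 → 800.

ISO 800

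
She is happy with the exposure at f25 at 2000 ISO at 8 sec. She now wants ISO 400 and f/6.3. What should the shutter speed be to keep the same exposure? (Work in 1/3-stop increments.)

2.5 s

ISO: 2000 → 1600 → 1250 → 1000 → 800 → 640 → 500 → 400 — 2 1/3 stops lower (darker).
Aperture: f/25 → f/22 → f/20 → f/18 → f/16 → f/14 → f/13 → f/11 → f/10 → f/9 → f/8 → f/7.1 → f/6.3 — 4 stops opened up (brighter).
Net change so far: 1 2/3 stops brighter. Offset with the shutter speed: 8 → 6 → 5 → 4 → 3.2 → 2.5.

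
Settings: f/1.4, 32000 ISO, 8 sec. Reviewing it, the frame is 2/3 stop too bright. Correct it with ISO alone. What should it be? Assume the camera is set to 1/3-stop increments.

ISO 20000

Overexposed by 2/3 stop → need 2/3 stop darker.
ISO: 32000 → 25600 → 20000.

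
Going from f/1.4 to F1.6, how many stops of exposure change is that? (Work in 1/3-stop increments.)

1/3 stop

f/1.4 → f/1.6 — count the steps: 1 third-stops = 1/3 stop.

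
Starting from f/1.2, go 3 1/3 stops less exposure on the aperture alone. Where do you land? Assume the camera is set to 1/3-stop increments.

f/4

Aperture: f/1.2 → f/1.4 → f/1.6 → f/1.8 → f/2 → f/2.2 → f/2.5 → f/2.8 → f/3.2 → f/3.5 → f/4 — 3 1/3 stops smaller aperture (darker).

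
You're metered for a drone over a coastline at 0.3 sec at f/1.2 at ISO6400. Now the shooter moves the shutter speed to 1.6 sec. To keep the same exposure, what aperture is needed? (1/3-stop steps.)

f/2.8

Shutter speed: 0.3 → 0.4 → 0.5 → 0.6 → 0.8 → 1 → 1.3 → 1.6 — 2 1/3 stops slower (brighter).
Need 2 1/3 stops darker from the aperture: f/1.2 → f/1.4 → f/1.6 → f/1.8 → f/2 → f/2.2 → f/2.5 → f/2.8.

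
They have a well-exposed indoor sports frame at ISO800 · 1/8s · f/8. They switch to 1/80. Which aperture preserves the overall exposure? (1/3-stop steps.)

f/2.5

Shutter speed: 1/8 → 1/10 → 1/13 → 1/15 → 1/20 → 1/25 → 1/30 → 1/40 → 1/50 → 1/60 → 1/80 — 3 1/3 stops shorter (darker).
Need 3 1/3 stops brighter from the aperture: f/8 → f/7.1 → f/6.3 → f/5.6 → f/5 → f/4.5 → f/4 → f/3.5 → f/3.2 → f/2.8 → f/2.5.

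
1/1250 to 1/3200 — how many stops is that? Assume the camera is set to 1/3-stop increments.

1 1/3 stops

1/1250 → 1/1600 → 1/2000 → 1/2500 → 1/3200 — count the steps: 4 third-stops = 1 1/3 stops.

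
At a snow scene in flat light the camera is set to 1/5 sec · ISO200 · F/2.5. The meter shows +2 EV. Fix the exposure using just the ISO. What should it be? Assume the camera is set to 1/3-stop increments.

ISO 50

Overexposed by 2 stops → need 2 stops darker.
ISO: 200 → 160 → 125 → 100 → 80 → 64 → 50.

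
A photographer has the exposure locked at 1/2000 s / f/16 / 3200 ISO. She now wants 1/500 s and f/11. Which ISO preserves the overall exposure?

Shutter speed: 1/2000 → 1/1000 → 1/500 — 2 stops slower (brighter).
Aperture: f/16 → f/11 — 1 stop larger aperture (brighter).
Net change so far: 3 stops brighter. Offset with the ISO: 3200 → 1600 → 800 → 400.

ISO 400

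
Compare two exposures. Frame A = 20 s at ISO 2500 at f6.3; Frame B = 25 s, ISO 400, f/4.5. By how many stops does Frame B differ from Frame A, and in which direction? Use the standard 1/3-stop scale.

Aperture: f/6.3 → f/5.6 → f/5 → f/4.5 — 1 stop wider (brighter).
Shutter speed: 20 → 25 — 1/3 stop slower (brighter).
ISO: 2500 → 2000 → 1600 → 1250 → 1000 → 800 → 640 → 500 → 400 — 2 2/3 stops dropped (darker).
Net: +1 +1/3 −2 2/3 = −1 1/3 stops.

1 1/3 stops darker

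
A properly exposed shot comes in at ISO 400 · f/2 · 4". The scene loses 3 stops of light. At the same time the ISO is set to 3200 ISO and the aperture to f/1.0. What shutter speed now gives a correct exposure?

1 s

Scene light: 3 stops darker.
ISO: 400 → 800 → 1600 → 3200 — 3 stops raised (brighter).
Aperture: f/2 → f/1.4 → f/1.0 — 2 stops opened up (brighter).
Net so far: 2 stops brighter. Shutter speed: 4 → 2 → 1.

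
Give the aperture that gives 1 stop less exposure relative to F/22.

Aperture: f/22 → f/32 — 1 stop stopped down (darker).

f/32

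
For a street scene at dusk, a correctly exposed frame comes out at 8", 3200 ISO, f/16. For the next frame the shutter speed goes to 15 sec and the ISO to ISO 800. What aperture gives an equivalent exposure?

f/11

Shutter speed: 8 → 15 — 1 stop longer (brighter).
ISO: 3200 → 1600 → 800 — 2 stops lower (darker).
Net change so far: 1 stop darker. Offset with the aperture: f/16 → f/11.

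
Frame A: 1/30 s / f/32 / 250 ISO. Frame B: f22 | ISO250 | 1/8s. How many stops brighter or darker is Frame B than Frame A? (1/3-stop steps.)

3 stops brighter

Aperture: f/32 → f/29 → f/25 → f/22 — 1 stop wider (brighter).
Shutter speed: 1/30 → 1/25 → 1/20 → 1/15 → 1/13 → 1/10 → 1/8 — 2 stops longer (brighter).
ISO: unchanged.
Net: +1 +2 = +3 stops.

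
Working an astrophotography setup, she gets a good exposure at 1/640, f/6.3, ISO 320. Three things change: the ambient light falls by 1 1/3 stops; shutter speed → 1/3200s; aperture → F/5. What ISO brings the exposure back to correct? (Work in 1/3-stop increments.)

ISO 2500

Scene light: 1 1/3 stops darker.
Shutter speed: 1/640 → 1/800 → 1/1000 → 1/1250 → 1/1600 → 1/2000 → 1/2500 → 1/3200 — 2 1/3 stops shorter (darker).
Aperture: f/6.3 → f/5.6 → f/5 — 2/3 stop larger aperture (brighter).
Net so far: 3 stops darker. ISO: 320 → 400 → 500 → 640 → 800 → 1000 → 1250 → 1600 → 2000 → 2500.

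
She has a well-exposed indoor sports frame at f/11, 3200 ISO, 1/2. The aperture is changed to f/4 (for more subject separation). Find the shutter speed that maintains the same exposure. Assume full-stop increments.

Aperture: f/11 → f/8 → f/5.6 → f/4 — 3 stops wider (brighter).
Need 3 stops darker from the shutter speed: 1/2 → 1/4 → 1/8 → 1/15.

1/15s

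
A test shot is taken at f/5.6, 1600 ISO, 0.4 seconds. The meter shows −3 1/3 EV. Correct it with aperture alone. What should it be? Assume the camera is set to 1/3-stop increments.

Underexposed by 3 1/3 stops → need 3 1/3 stops brighter.
Aperture: f/5.6 → f/5 → f/4.5 → f/4 → f/3.5 → f/3.2 → f/2.8 → f/2.5 → f/2.2 → f/2 → f/1.8.

f/1.8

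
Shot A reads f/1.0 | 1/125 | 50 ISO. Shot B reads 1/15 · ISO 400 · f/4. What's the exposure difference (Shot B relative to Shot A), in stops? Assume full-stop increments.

2 stops brighter

Aperture: f/1.0 → f/1.4 → f/2 → f/2.8 → f/4 — 4 stops smaller aperture (darker).
Shutter speed: 1/125 → 1/60 → 1/30 → 1/15 — 3 stops slower (brighter).
ISO: 50 → 100 → 200 → 400 — 3 stops raised (brighter).
Net: −4 +3 +3 = +2 stops.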